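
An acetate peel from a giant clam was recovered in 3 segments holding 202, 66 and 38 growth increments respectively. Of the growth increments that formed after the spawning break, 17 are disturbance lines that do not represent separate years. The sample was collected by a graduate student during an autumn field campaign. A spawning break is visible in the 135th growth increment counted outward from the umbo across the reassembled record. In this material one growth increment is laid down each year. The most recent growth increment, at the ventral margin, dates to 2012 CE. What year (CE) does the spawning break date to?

1858 CE

Total growth increments = 202 + 66 + 38 = 306.
Between growth increment 135 and the ventral margin there are 306 − 135 = 171 growth increments.
Excluding 17 false growth increments: 171 − 17 = 154.
Counting back 154 years from 2012 CE places the spawning break in 2012 − 154 = 1858 CE.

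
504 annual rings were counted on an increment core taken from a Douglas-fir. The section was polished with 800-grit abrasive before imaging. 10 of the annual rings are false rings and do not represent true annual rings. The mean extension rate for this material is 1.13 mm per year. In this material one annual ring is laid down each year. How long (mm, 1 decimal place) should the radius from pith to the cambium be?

558.2 mm

Adjusted count: 504 − 10 = 494 annual rings.
Predicted length = 1.13 mm/year × 494 years = 558.2 mm.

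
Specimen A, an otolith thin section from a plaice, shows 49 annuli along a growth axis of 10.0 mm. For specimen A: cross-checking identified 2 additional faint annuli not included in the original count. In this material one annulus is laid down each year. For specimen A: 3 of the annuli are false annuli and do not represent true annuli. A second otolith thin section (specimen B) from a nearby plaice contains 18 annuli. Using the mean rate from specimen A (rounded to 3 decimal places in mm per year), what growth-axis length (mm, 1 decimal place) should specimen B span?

Specimen A: after corrections the count is 49 − 3 + 2 = 48 annuli.
A: Mean rate = 10.0 mm / 48 years ≈ 0.208 mm/yr.
B's length ≈ 0.208 × 18 = 3.7 mm.

3.7 mm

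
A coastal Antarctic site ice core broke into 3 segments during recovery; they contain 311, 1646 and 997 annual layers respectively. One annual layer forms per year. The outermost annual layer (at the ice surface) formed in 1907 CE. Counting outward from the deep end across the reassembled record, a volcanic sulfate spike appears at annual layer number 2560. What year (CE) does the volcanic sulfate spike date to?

1513 CE

Total annual layers = 311 + 1646 + 997 = 2954.
The volcanic sulfate spike sits at annual layer 2560 from the deep end, so 2954 − 2560 = 394 annual layers formed after it.
Counting back 394 years from 1907 CE places the volcanic sulfate spike in 1907 − 394 = 1513 CE.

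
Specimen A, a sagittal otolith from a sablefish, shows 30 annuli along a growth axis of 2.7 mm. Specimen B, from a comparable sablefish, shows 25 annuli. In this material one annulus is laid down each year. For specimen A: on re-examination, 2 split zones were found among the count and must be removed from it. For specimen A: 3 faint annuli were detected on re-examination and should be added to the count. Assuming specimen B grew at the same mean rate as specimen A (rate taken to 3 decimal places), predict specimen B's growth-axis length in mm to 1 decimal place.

2.2 mm

Specimen A: after corrections the count is 30 − 2 + 3 = 31 annuli.
A: Extension rate ≈ 2.7 / 31 = 0.087 mm/year.
B's length ≈ 0.087 × 25 = 2.2 mm.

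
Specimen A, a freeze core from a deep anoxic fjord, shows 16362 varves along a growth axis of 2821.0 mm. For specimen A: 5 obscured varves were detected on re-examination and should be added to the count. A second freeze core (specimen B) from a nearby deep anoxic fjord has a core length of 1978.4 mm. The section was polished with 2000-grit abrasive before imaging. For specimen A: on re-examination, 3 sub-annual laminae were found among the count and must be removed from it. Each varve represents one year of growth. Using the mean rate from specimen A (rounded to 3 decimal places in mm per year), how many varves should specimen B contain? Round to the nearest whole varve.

Specimen A: adjusted count: 16362 − 3 + 5 = 16364 varves.
A: 2821.0 mm over 16364 years gives 2821.0 / 16364 ≈ 0.172 mm per year.
Specimen B: 1978.4 mm / 0.172 mm per year = 11502.33 years ≈ 11502 varves.

11502 varves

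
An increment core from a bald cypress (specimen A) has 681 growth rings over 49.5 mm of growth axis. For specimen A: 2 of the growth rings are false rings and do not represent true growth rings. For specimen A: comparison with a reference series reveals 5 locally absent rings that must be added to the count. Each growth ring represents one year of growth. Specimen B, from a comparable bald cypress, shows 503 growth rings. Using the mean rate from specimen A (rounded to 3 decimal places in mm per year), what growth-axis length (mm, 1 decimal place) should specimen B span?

36.2 mm

Specimen A: true growth ring count = 681 − 2 + 5 = 684.
A: Extension rate ≈ 49.5 / 684 = 0.072 mm per year.
B's length ≈ 0.072 × 503 = 36.2 mm.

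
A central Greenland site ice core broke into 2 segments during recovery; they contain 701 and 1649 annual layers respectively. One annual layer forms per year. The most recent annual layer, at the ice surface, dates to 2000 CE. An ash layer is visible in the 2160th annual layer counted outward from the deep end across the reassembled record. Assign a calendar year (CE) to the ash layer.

1810 CE

Total annual layers = 701 + 1649 = 2350.
2350 − 2160 = 190 annual layers lie beyond the ash layer toward the ice surface.
2000 − 190 = 1810 CE.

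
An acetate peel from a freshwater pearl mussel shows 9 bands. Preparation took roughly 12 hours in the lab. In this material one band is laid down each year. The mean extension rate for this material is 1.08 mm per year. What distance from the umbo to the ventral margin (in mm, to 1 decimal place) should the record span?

9.7 mm

The record spans 9 years at 1.08 mm per year.
Length ≈ 1.08 × 9 = 9.7 mm.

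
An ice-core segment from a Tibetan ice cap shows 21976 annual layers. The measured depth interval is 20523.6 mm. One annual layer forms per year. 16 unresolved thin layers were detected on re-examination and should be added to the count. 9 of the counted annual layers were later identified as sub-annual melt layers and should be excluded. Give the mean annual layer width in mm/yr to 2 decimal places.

Correcting the raw count gives 21976 − 9 + 16 = 21983 true annual layers.
Extension rate ≈ 20523.6 / 21983 = 0.93 mm/yr.

0.93 mm/yr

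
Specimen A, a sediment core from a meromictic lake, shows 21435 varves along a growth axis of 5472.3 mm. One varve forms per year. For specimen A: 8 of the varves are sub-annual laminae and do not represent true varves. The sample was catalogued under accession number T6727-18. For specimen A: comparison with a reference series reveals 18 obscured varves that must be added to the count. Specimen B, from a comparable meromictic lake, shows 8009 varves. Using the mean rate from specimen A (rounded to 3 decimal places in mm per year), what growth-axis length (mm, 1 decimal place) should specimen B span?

Specimen A: true varve count = 21435 − 8 + 18 = 21445.
A: Extension rate ≈ 5472.3 / 21445 = 0.255 mm/year.
For B, 0.255 mm/year × 8009 years = 2042.3 mm.

2042.3 mm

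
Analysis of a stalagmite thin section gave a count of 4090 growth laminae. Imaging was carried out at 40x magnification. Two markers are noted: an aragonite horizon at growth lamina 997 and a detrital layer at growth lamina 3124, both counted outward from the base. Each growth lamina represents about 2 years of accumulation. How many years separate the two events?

4254 years

Separation: 3124 − 997 = 2127 growth laminae.
At 2 years per growth lamina, 2127 × 2 = 4254 years.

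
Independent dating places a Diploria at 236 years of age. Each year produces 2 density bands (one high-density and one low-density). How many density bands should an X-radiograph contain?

236 years at 2 density bands per year gives 236 × 2 = 472 density bands.
So 472 density bands should be present.

472 density bands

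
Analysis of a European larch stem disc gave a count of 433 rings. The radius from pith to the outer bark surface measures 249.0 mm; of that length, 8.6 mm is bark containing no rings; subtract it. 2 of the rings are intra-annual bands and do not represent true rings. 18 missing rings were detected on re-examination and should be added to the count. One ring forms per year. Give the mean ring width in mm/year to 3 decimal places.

After corrections the count is 433 − 2 + 18 = 449 rings.
Net length = 249.0 − 8.6 = 240.4 mm.
Mean rate = 240.4 mm / 449 years ≈ 0.535 mm/year.

0.535 mm/year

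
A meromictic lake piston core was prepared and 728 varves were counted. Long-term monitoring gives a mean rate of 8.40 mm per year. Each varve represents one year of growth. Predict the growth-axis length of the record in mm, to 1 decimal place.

6115.2 mm

728 years of growth are recorded.
Length ≈ 8.40 × 728 = 6115.2 mm.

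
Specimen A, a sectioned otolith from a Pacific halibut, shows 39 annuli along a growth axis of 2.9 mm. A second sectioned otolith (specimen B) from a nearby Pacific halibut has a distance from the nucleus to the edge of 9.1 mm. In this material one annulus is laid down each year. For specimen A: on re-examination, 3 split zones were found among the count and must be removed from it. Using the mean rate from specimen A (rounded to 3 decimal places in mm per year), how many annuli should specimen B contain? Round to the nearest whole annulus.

112 annuli

Specimen A: true annulus count = 39 − 3 = 36.
A: 2.9 mm over 36 years gives 2.9 / 36 ≈ 0.081 mm/yr.
B spans 9.1 / 0.081 = 112.35 years ≈ 112 annuli.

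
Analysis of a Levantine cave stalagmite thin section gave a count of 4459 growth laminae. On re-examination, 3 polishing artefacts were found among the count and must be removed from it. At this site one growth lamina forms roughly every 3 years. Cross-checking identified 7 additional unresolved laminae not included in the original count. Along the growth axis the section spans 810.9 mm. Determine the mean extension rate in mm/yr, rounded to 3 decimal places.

After corrections the count is 4459 − 3 + 7 = 4463 growth laminae.
Multiplying by 3 years per growth lamina: 4463 × 3 = 13389 years.
Mean rate = 810.9 mm / 13389 years ≈ 0.061 mm/yr.

0.061 mm/yr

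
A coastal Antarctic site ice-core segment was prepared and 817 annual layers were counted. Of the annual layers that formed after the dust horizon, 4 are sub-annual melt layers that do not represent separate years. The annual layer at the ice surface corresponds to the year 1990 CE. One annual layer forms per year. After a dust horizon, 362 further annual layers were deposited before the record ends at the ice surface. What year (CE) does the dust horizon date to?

362 annual layers post-date the dust horizon.
Removing the 4 false annual layers leaves 362 − 4 = 358 true annual layers beyond the dust horizon.
The annual layer at the ice surface is 1990 CE, so the dust horizon dates to 1990 − 358 = 1632 CE.

1632 CE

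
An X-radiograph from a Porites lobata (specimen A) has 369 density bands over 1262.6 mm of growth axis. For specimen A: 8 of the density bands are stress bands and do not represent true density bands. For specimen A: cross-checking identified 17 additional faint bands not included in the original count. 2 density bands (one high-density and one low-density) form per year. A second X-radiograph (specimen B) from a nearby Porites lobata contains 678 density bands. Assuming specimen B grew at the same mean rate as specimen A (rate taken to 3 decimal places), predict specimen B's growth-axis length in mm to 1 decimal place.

Specimen A: after corrections the count is 369 − 8 + 17 = 378 density bands.
Specimen A: 378 density bands at 2 per year is 378 / 2 = 189 years.
A: 1262.6 mm over 189 years gives 1262.6 / 189 ≈ 6.680 mm/year.
Specimen B: with 2 density bands per year, 678 / 2 = 339 years. Length of B = 6.680 × 339 = 2264.5 mm.

2264.5 mm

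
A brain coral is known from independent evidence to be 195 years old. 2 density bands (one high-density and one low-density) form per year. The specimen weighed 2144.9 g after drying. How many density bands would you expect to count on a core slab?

Expected density bands: 195 × 2 = 390.
So 390 density bands should be present.

390 density bands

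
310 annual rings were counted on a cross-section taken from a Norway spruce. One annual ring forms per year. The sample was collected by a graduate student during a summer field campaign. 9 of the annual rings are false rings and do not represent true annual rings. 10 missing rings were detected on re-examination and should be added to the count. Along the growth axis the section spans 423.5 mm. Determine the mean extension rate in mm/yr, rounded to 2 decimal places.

After corrections the count is 310 − 9 + 10 = 311 annual rings.
423.5 mm over 311 years gives 423.5 / 311 ≈ 1.36 mm/yr.

1.36 mm/yr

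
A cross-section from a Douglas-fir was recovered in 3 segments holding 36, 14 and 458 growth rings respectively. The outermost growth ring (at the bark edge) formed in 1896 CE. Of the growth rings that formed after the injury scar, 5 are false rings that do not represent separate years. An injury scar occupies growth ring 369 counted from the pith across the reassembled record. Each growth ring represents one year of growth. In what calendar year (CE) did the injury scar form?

Total growth rings = 36 + 14 + 458 = 508.
508 − 369 = 139 growth rings lie beyond the injury scar toward the bark edge.
139 − 5 false = 134 true growth rings after the injury scar.
Counting back 134 years from 1896 CE places the injury scar in 1896 − 134 = 1762 CE.

1762 CE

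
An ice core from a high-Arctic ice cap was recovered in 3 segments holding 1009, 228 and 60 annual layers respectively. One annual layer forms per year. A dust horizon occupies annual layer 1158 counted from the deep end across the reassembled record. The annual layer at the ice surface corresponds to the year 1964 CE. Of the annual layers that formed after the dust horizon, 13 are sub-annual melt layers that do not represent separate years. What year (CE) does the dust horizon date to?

Total annual layers = 1009 + 228 + 60 = 1297.
Between annual layer 1158 and the ice surface there are 1297 − 1158 = 139 annual layers.
Removing the 13 false annual layers leaves 139 − 13 = 126 true annual layers beyond the dust horizon.
Counting back 126 years from 1964 CE places the dust horizon in 1964 − 126 = 1838 CE.

1838 CE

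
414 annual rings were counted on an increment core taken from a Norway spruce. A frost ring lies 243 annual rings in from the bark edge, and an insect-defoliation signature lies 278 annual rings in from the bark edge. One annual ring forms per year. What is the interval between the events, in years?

278 − 243 = 35 annual rings lie between the two events.
That is 35 years at one annual ring per year.

35 years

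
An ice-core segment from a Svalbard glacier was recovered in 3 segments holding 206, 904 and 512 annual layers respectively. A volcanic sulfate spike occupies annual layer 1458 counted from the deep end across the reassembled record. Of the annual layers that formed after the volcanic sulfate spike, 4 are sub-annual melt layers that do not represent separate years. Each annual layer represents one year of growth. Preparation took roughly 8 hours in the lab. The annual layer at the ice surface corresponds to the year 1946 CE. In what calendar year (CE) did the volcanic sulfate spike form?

1786 CE

Total annual layers = 206 + 904 + 512 = 1622.
The volcanic sulfate spike sits at annual layer 1458 from the deep end, so 1622 − 1458 = 164 annual layers formed after it.
164 − 4 false = 160 true annual layers after the volcanic sulfate spike.
The annual layer at the ice surface is 1946 CE, so the volcanic sulfate spike dates to 1946 − 160 = 1786 CE.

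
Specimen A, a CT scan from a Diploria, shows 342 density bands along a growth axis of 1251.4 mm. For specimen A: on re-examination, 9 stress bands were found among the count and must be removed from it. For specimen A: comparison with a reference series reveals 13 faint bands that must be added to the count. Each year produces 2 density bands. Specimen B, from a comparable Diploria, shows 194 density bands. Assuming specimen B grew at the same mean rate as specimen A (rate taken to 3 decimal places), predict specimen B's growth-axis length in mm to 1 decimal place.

Specimen A: adjusted count: 342 − 9 + 13 = 346 density bands.
Specimen A: dividing by 2 density bands per year: 346 / 2 = 173 years.
A: Extension rate ≈ 1251.4 / 173 = 7.234 mm/year.
Specimen B: with 2 density bands per year, 194 / 2 = 97 years. Length of B = 7.234 × 97 = 701.7 mm.

701.7 mm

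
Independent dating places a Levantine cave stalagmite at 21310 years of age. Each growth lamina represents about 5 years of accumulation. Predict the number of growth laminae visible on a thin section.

At 5 years per growth lamina, 21310 / 5 = 4262 growth laminae are expected.
So 4262 growth laminae should be present.

4262 growth laminae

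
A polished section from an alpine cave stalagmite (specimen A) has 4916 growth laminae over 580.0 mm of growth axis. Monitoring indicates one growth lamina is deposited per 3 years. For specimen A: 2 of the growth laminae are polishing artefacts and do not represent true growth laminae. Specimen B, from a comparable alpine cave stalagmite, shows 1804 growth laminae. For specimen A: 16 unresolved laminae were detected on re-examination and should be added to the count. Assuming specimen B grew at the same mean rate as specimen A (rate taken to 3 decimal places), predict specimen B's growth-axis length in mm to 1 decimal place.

Specimen A: after corrections the count is 4916 − 2 + 16 = 4930 growth laminae.
Specimen A: 4930 growth laminae at 3 years each span 4930 × 3 = 14790 years.
A: 580.0 mm over 14790 years gives 580.0 / 14790 ≈ 0.039 mm/year.
Specimen B: at 3 years per growth lamina, 1804 × 3 = 5412 years. For B, 0.039 mm/year × 5412 years = 211.1 mm.

211.1 mm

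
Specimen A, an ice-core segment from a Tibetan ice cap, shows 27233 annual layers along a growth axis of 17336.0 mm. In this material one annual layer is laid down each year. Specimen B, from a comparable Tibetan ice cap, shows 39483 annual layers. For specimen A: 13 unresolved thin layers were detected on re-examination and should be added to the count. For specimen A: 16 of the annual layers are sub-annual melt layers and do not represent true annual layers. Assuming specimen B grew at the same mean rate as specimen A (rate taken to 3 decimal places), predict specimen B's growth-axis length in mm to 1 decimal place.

Specimen A: true annual layer count = 27233 − 16 + 13 = 27230.
A: 17336.0 mm over 27230 years gives 17336.0 / 27230 ≈ 0.637 mm/year.
B's length ≈ 0.637 × 39483 = 25150.7 mm.

25150.7 mm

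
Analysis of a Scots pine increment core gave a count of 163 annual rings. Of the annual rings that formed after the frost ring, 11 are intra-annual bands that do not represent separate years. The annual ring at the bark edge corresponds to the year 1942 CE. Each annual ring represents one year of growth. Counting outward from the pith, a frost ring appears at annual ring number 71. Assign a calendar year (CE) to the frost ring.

1861 CE

The frost ring sits at annual ring 71 from the pith, so 163 − 71 = 92 annual rings formed after it.
Removing the 11 false annual rings leaves 92 − 11 = 81 true annual rings beyond the frost ring.
Counting back 81 years from 1942 CE places the frost ring in 1942 − 81 = 1861 CE.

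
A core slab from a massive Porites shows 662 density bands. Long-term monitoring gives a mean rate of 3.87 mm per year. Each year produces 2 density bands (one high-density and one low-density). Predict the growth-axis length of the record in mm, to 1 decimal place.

With 2 density bands per year, 662 / 2 = 331 years.
331 years at 3.87 mm/year gives 3.87 × 331 = 1281.0 mm.

1281.0 mm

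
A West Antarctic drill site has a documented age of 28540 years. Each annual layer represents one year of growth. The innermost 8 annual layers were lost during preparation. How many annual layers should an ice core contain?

One annual layer per year gives 28540 annual layers over 28540 years.
Subtracting the 8 annual layers not captured gives 28540 − 8 = 28532 annual layers in the record.

28532 annual layers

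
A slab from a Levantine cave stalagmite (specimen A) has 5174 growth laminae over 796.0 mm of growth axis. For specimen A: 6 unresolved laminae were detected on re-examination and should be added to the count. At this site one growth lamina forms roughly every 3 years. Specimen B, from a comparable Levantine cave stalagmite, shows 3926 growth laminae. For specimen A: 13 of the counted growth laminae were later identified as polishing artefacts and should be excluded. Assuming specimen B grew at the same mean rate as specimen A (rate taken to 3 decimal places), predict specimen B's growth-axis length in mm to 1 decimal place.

Specimen A: correcting the raw count gives 5174 − 13 + 6 = 5167 true growth laminae.
Specimen A: at 3 years per growth lamina, 5167 × 3 = 15501 years.
A: 796.0 mm over 15501 years gives 796.0 / 15501 ≈ 0.051 mm/year.
Specimen B: at 3 years per growth lamina, 3926 × 3 = 11778 years. For B, 0.051 mm/year × 11778 years = 600.7 mm.

600.7 mm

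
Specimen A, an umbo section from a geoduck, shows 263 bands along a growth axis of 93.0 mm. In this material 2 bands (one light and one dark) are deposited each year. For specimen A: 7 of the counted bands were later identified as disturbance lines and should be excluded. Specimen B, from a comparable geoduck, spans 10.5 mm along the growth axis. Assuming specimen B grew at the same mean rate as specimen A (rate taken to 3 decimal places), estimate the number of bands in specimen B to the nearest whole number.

Specimen A: correcting the raw count gives 263 − 7 = 256 true bands.
Specimen A: dividing by 2 bands per year: 256 / 2 = 128 years.
A: 93.0 mm over 128 years gives 93.0 / 128 ≈ 0.727 mm/yr.
For B, 10.5 / 0.727 = 14.44 years; at 2 bands per year that is 14.44 × 2 ≈ 29 bands.

29 bands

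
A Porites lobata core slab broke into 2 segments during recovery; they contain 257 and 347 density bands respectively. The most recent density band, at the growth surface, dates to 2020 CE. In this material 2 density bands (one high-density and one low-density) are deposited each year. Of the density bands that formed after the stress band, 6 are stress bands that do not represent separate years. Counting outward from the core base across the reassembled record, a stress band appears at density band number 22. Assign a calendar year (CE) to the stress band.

1732 CE

Total density bands = 257 + 347 = 604.
Between density band 22 and the growth surface there are 604 − 22 = 582 density bands.
Excluding 6 false density bands: 582 − 6 = 576.
With 2 density bands per year, 576 / 2 = 288 years.
The density band at the growth surface is 2020 CE, so the stress band dates to 2020 − 288 = 1732 CE.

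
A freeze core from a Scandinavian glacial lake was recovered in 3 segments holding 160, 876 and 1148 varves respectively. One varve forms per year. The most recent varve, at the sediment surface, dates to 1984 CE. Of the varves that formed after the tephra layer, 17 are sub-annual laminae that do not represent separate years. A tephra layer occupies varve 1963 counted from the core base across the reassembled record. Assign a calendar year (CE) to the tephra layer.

Total varves = 160 + 876 + 1148 = 2184.
Between varve 1963 and the sediment surface there are 2184 − 1963 = 221 varves.
Excluding 17 false varves: 221 − 17 = 204.
The varve at the sediment surface is 1984 CE, so the tephra layer dates to 1984 − 204 = 1780 CE.

1780 CE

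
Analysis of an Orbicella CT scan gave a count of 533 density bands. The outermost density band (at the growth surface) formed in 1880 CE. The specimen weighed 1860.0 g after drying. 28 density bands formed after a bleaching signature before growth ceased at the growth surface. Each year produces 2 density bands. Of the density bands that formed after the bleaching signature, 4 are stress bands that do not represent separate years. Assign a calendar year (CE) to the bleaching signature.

28 density bands formed after the bleaching signature.
Excluding 4 false density bands: 28 − 4 = 24.
With 2 density bands per year, 24 / 2 = 12 years.
1880 − 12 = 1868 CE.

1868 CE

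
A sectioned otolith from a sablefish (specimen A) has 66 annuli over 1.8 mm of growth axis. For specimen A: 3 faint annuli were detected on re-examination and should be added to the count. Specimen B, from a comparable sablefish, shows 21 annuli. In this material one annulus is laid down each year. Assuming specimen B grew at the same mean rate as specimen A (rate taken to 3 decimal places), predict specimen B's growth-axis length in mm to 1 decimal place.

Specimen A: correcting the raw count gives 66 + 3 = 69 true annuli.
A: 1.8 mm over 69 years gives 1.8 / 69 ≈ 0.026 mm/yr.
Length of B = 0.026 × 21 = 0.5 mm.

0.5 mm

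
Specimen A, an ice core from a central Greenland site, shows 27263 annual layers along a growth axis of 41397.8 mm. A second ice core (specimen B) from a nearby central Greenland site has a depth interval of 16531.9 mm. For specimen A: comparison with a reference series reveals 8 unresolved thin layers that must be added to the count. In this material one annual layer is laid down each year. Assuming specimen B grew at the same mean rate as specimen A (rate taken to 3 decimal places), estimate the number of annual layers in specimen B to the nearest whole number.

Specimen A: adjusted count: 27263 + 8 = 27271 annual layers.
A: 41397.8 mm over 27271 years gives 41397.8 / 27271 ≈ 1.518 mm/year.
Specimen B: 16531.9 mm / 1.518 mm per year = 10890.58 years ≈ 10891 annual layers.

10891 annual layers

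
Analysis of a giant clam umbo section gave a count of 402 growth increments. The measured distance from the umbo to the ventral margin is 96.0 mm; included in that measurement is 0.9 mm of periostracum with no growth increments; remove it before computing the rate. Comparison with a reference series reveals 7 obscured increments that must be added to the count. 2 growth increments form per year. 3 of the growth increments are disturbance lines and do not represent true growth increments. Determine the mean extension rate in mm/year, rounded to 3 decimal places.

True growth increment count = 402 − 3 + 7 = 406.
Dividing by 2 growth increments per year: 406 / 2 = 203 years.
Net length = 96.0 − 0.9 = 95.1 mm.
95.1 mm over 203 years gives 95.1 / 203 ≈ 0.468 mm/year.

0.468 mm/year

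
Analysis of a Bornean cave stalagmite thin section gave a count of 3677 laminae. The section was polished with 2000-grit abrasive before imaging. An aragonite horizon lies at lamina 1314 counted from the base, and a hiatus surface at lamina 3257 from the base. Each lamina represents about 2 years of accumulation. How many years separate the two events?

Separation: 3257 − 1314 = 1943 laminae.
1943 laminae at 2 years each span 1943 × 2 = 3886 years.

3886 years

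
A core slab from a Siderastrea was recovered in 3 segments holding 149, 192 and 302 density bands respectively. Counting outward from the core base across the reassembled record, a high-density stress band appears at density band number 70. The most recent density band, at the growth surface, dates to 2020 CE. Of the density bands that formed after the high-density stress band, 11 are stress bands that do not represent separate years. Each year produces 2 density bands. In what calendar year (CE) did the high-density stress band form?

1739 CE

Total density bands = 149 + 192 + 302 = 643.
Between density band 70 and the growth surface there are 643 − 70 = 573 density bands.
573 − 11 false = 562 true density bands after the high-density stress band.
With 2 density bands per year, 562 / 2 = 281 years.
Counting back 281 years from 2020 CE places the high-density stress band in 2020 − 281 = 1739 CE.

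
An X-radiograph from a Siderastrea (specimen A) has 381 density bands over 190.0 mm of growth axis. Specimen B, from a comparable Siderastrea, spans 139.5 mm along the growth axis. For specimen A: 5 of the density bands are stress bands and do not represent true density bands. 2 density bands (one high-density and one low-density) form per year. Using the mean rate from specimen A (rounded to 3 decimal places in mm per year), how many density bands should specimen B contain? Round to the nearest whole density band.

Specimen A: adjusted count: 381 − 5 = 376 density bands.
Specimen A: dividing by 2 density bands per year: 376 / 2 = 188 years.
A: 190.0 mm over 188 years gives 190.0 / 188 ≈ 1.011 mm/yr.
Specimen B: 139.5 mm / 1.011 mm per year = 137.98 years; at 2 density bands per year that is 137.98 × 2 ≈ 276 density bands.

276 density bands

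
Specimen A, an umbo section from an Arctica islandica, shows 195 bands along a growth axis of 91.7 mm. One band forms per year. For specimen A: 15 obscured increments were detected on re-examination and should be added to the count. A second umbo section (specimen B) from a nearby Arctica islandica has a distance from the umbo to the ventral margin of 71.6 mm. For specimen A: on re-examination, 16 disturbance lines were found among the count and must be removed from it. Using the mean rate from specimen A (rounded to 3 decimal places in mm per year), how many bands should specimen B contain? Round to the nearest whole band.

151 bands

Specimen A: true band count = 195 − 16 + 15 = 194.
A: Mean rate = 91.7 mm / 194 years ≈ 0.473 mm/yr.
Specimen B: 71.6 mm / 0.473 mm per year = 151.37 years ≈ 151 bands.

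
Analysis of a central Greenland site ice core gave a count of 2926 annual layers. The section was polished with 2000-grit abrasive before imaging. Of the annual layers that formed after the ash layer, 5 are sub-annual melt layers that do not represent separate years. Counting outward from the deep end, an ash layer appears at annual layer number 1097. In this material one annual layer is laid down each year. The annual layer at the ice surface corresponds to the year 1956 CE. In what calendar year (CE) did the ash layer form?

132 CE

Between annual layer 1097 and the ice surface there are 2926 − 1097 = 1829 annual layers.
Removing the 5 false annual layers leaves 1829 − 5 = 1824 true annual layers beyond the ash layer.
The annual layer at the ice surface is 1956 CE, so the ash layer dates to 1956 − 1824 = 132 CE.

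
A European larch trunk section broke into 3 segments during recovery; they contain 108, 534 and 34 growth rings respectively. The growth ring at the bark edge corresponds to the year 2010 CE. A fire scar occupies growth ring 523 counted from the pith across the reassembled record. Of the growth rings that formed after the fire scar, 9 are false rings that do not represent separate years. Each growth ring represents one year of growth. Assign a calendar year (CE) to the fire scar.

1866 CE

Total growth rings = 108 + 534 + 34 = 676.
Between growth ring 523 and the bark edge there are 676 − 523 = 153 growth rings.
Excluding 9 false growth rings: 153 − 9 = 144.
2010 − 144 = 1866 CE.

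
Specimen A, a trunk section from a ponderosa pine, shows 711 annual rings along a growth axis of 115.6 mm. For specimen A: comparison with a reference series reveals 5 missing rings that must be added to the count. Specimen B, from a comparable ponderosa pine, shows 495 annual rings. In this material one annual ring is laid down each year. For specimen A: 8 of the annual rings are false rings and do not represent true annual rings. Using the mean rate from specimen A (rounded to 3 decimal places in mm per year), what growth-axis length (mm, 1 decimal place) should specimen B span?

Specimen A: true annual ring count = 711 − 8 + 5 = 708.
A: Mean rate = 115.6 mm / 708 years ≈ 0.163 mm per year.
Length of B = 0.163 × 495 = 80.7 mm.

80.7 mm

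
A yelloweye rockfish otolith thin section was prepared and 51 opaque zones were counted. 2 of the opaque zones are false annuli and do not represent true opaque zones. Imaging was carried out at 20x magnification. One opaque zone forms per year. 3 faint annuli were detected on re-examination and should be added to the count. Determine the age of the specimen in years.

After corrections the count is 51 − 2 + 3 = 52 opaque zones.
With a one-to-one opaque zone periodicity this is 52 years.

52 years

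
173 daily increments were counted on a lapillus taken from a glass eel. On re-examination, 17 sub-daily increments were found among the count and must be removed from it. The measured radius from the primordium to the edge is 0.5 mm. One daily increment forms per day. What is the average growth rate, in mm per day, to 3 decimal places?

0.003 mm per day

Correcting the raw count gives 173 − 17 = 156 true daily increments.
0.5 mm over 156 days gives 0.5 / 156 ≈ 0.003 mm per day.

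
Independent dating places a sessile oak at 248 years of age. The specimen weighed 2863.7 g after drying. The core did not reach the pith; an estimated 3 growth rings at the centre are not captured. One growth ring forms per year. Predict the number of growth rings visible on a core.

One growth ring per year gives 248 growth rings over 248 years.
Subtracting the 3 growth rings not captured gives 248 − 3 = 245 growth rings in the record.

245 growth rings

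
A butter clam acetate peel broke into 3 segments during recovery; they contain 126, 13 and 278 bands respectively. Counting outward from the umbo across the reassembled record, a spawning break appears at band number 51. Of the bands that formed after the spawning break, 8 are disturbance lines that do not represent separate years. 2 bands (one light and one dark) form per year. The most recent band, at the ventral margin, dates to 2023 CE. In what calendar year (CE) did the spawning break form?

Total bands = 126 + 13 + 278 = 417.
417 − 51 = 366 bands lie beyond the spawning break toward the ventral margin.
366 − 8 false = 358 true bands after the spawning break.
With 2 bands per year, 358 / 2 = 179 years.
Counting back 179 years from 2023 CE places the spawning break in 2023 − 179 = 1844 CE.

1844 CE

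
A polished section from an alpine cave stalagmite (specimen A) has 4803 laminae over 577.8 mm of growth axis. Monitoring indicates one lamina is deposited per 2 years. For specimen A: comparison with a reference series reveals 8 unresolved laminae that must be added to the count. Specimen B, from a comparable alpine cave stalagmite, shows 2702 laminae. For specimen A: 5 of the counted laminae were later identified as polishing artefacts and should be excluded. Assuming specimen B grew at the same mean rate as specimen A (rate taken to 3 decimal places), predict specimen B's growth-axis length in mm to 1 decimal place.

Specimen A: true lamina count = 4803 − 5 + 8 = 4806.
Specimen A: 4806 laminae at 2 years each span 4806 × 2 = 9612 years.
A: Mean rate = 577.8 mm / 9612 years ≈ 0.060 mm/yr.
Specimen B: multiplying by 2 years per lamina: 2702 × 2 = 5404 years. Length of B = 0.060 × 5404 = 324.2 mm.

324.2 mm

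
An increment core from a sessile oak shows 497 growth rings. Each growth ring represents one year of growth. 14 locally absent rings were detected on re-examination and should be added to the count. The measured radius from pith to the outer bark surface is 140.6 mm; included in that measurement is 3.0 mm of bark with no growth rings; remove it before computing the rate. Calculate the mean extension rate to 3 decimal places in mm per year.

0.269 mm per year

Adjusted count: 497 + 14 = 511 growth rings.
The growth record spans 140.6 − 3.0 = 137.6 mm.
Extension rate ≈ 137.6 / 511 = 0.269 mm per year.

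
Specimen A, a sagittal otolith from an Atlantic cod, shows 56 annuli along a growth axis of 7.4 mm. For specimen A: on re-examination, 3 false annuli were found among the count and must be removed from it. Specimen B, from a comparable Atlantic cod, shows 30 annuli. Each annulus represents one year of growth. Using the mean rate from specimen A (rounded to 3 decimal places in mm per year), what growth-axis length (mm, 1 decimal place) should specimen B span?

4.2 mm

Specimen A: after corrections the count is 56 − 3 = 53 annuli.
A: Mean rate = 7.4 mm / 53 years ≈ 0.140 mm/year.
Length of B = 0.140 × 30 = 4.2 mm.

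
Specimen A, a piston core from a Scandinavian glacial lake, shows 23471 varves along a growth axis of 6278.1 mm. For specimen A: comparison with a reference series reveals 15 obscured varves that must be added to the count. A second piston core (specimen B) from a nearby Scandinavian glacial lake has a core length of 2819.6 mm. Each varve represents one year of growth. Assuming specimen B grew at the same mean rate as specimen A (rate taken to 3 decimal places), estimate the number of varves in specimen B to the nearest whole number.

Specimen A: adjusted count: 23471 + 15 = 23486 varves.
A: Extension rate ≈ 6278.1 / 23486 = 0.267 mm/yr.
Specimen B: 2819.6 mm / 0.267 mm per year = 10560.30 years ≈ 10560 varves.

10560 varves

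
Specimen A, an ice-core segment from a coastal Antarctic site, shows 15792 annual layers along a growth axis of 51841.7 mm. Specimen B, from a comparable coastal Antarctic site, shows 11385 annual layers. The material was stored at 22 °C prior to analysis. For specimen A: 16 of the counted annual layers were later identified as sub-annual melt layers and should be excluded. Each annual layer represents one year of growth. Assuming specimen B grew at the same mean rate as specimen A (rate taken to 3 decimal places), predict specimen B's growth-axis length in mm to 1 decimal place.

Specimen A: after corrections the count is 15792 − 16 = 15776 annual layers.
A: 51841.7 mm over 15776 years gives 51841.7 / 15776 ≈ 3.286 mm/yr.
Length of B = 3.286 × 11385 = 37411.1 mm.

37411.1 mm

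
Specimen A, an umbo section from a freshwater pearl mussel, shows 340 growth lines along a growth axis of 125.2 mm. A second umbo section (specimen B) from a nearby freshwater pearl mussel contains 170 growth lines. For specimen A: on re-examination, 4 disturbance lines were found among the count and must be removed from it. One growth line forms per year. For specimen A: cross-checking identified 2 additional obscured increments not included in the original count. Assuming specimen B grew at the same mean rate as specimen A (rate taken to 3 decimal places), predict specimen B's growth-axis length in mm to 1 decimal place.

62.9 mm

Specimen A: adjusted count: 340 − 4 + 2 = 338 growth lines.
A: Mean rate = 125.2 mm / 338 years ≈ 0.370 mm per year.
B's length ≈ 0.370 × 170 = 62.9 mm.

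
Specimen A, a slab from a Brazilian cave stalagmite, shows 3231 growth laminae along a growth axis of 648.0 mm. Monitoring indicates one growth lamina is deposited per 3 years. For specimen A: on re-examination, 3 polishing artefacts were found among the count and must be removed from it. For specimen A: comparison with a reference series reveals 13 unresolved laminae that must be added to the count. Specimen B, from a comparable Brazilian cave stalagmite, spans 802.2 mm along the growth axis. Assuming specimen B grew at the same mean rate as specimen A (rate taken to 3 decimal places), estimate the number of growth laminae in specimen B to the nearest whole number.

Specimen A: true growth lamina count = 3231 − 3 + 13 = 3241.
Specimen A: multiplying by 3 years per growth lamina: 3241 × 3 = 9723 years.
A: Extension rate ≈ 648.0 / 9723 = 0.067 mm/yr.
Specimen B: 802.2 mm / 0.067 mm per year = 11973.13 years; at 3 years per growth lamina that is 11973.13 / 3 ≈ 3991 growth laminae.

3991 growth laminae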